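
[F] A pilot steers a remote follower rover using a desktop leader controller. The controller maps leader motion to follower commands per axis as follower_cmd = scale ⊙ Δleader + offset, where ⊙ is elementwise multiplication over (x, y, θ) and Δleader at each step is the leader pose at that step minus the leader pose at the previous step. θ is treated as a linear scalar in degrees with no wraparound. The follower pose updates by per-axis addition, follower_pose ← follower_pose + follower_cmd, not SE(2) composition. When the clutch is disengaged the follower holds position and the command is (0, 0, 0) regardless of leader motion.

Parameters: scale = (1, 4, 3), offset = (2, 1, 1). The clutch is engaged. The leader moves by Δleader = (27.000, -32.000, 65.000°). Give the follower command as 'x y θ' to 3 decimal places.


29.000 -127.000 196.000

axis x: 1·27.000 + 2 = 29.000
axis y: 4·-32.000 + 1 = -127.000
axis θ: 3·65.000 + 1 = 196.000


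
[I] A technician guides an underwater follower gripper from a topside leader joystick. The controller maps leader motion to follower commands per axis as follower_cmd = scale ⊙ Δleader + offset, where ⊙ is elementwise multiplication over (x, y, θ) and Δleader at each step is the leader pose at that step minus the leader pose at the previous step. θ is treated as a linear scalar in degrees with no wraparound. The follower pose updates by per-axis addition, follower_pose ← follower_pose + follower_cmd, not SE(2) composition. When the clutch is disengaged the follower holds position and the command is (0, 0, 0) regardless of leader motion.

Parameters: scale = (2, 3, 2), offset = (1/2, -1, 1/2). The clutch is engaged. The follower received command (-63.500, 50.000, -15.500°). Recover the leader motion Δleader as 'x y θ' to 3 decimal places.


axis x: (-63.500 − 1/2) / (2) = -32.000
axis y: (50.000 − -1) / (3) = 17.000
axis θ: (-15.500 − 1/2) / (2) = -8.000

-32.000 17.000 -8.000


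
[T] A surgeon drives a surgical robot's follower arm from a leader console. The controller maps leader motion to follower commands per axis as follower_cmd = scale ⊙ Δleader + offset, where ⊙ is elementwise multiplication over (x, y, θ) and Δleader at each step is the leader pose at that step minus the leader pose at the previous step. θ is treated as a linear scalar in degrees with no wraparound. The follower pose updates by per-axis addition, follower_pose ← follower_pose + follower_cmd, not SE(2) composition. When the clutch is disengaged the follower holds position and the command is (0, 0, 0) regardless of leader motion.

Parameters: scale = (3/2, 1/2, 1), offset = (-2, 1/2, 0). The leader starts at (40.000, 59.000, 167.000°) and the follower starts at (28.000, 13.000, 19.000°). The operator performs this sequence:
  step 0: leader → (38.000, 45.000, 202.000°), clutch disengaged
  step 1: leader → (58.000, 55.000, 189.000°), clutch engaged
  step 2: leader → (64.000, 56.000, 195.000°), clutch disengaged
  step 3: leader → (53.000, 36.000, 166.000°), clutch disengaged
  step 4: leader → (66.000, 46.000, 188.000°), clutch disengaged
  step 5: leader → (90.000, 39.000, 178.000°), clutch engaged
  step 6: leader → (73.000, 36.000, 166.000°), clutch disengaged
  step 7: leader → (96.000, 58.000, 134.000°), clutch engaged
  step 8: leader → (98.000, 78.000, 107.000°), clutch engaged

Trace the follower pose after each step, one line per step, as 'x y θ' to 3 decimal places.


step 0: Δleader=(-2.000, -14.000, 35.000°), disengaged; cmd=(0,0,0) → follower holds at (28.000, 13.000, 19.000°)
step 1: Δleader=(20.000, 10.000, -13.000°), engaged; cmd=(28.000, 5.500, -13.000°) → follower=(56.000, 18.500, 6.000°)
step 2: Δleader=(6.000, 1.000, 6.000°), disengaged; cmd=(0,0,0) → follower holds at (56.000, 18.500, 6.000°)
step 3: Δleader=(-11.000, -20.000, -29.000°), disengaged; cmd=(0,0,0) → follower holds at (56.000, 18.500, 6.000°)
step 4: Δleader=(13.000, 10.000, 22.000°), disengaged; cmd=(0,0,0) → follower holds at (56.000, 18.500, 6.000°)
step 5: Δleader=(24.000, -7.000, -10.000°), engaged; cmd=(34.000, -3.000, -10.000°) → follower=(90.000, 15.500, -4.000°)
step 6: Δleader=(-17.000, -3.000, -12.000°), disengaged; cmd=(0,0,0) → follower holds at (90.000, 15.500, -4.000°)
step 7: Δleader=(23.000, 22.000, -32.000°), engaged; cmd=(32.500, 11.500, -32.000°) → follower=(122.500, 27.000, -36.000°)
step 8: Δleader=(2.000, 20.000, -27.000°), engaged; cmd=(1.000, 10.500, -27.000°) → follower=(123.500, 37.500, -63.000°)

28.000 13.000 19.000
56.000 18.500 6.000
56.000 18.500 6.000
56.000 18.500 6.000
56.000 18.500 6.000
90.000 15.500 -4.000
90.000 15.500 -4.000
122.500 27.000 -36.000
123.500 37.500 -63.000


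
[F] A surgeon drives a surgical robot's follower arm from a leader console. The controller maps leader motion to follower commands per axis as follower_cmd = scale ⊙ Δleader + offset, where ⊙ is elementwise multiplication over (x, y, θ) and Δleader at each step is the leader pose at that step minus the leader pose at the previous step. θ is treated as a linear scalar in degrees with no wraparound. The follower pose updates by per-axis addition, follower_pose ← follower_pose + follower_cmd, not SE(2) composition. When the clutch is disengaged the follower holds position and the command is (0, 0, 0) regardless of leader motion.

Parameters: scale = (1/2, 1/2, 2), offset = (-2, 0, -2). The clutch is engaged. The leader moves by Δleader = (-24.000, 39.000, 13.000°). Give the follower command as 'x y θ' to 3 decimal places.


-14.000 19.500 24.000

axis x: 1/2·-24.000 + -2 = -14.000
axis y: 1/2·39.000 + 0 = 19.500
axis θ: 2·13.000 + -2 = 24.000


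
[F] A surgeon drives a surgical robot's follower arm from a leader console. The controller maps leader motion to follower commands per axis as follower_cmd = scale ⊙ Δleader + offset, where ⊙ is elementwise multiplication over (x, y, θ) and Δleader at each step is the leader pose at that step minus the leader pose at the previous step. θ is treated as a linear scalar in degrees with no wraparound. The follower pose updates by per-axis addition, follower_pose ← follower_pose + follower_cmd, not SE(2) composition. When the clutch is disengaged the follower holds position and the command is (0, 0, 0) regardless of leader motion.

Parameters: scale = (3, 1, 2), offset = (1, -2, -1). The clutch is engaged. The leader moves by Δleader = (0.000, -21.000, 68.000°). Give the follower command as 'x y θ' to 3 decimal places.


1.000 -23.000 135.000

axis x: 3·0.000 + 1 = 1.000
axis y: 1·-21.000 + -2 = -23.000
axis θ: 2·68.000 + -1 = 135.000


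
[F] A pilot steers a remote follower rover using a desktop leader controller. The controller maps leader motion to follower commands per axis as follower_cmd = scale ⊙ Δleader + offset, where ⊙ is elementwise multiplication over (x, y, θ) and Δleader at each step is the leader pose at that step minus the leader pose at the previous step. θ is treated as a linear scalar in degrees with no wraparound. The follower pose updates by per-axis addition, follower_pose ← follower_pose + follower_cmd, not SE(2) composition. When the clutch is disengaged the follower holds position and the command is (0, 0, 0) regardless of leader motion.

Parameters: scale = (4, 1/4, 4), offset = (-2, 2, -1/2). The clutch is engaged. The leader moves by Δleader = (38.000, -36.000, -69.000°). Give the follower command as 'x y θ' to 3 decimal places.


150.000 -7.000 -276.500

axis x: 4·38.000 + -2 = 150.000
axis y: 1/4·-36.000 + 2 = -7.000
axis θ: 4·-69.000 + -1/2 = -276.500


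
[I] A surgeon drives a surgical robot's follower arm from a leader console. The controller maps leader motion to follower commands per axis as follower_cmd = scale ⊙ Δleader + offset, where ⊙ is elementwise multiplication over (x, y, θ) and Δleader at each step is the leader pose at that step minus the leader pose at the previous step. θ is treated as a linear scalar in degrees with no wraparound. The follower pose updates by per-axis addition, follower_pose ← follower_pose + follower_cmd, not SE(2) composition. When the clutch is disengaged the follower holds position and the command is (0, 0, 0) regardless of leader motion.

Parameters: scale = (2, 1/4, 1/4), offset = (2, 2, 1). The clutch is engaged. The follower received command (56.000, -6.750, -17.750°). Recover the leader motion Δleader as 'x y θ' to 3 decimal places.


27.000 -35.000 -75.000

axis x: (56.000 − 2) / (2) = 27.000
axis y: (-6.750 − 2) / (1/4) = -35.000
axis θ: (-17.750 − 1) / (1/4) = -75.000


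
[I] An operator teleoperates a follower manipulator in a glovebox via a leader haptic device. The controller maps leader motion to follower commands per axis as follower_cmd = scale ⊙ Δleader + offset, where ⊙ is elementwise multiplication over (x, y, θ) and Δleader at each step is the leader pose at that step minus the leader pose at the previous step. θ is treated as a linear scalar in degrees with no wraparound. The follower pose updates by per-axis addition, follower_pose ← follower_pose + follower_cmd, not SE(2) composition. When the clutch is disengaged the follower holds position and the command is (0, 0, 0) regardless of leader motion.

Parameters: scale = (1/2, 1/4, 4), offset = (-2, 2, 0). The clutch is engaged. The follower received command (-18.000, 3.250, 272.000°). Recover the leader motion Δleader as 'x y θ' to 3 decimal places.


axis x: (-18.000 − -2) / (1/2) = -32.000
axis y: (3.250 − 2) / (1/4) = 5.000
axis θ: (272.000 − 0) / (4) = 68.000

-32.000 5.000 68.000


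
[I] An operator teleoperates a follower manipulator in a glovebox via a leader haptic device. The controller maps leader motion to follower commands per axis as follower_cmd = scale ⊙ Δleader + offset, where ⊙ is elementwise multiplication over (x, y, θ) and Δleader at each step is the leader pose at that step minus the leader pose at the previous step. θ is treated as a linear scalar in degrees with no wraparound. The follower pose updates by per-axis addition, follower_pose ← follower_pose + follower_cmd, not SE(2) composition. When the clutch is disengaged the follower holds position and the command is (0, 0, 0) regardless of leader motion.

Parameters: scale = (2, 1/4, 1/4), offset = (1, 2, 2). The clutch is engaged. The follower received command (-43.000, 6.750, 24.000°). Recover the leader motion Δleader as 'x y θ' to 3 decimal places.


axis x: (-43.000 − 1) / (2) = -22.000
axis y: (6.750 − 2) / (1/4) = 19.000
axis θ: (24.000 − 2) / (1/4) = 88.000

-22.000 19.000 88.000


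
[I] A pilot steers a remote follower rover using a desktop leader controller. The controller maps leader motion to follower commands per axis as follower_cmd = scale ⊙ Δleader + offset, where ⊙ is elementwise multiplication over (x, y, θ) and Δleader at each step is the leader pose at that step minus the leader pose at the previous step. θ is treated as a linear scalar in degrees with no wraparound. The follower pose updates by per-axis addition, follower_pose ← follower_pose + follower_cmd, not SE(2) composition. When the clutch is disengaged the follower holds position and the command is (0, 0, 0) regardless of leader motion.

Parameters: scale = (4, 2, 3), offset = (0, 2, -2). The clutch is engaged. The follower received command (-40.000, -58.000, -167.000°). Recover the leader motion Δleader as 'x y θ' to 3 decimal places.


-10.000 -30.000 -55.000

axis x: (-40.000 − 0) / (4) = -10.000
axis y: (-58.000 − 2) / (2) = -30.000
axis θ: (-167.000 − -2) / (3) = -55.000


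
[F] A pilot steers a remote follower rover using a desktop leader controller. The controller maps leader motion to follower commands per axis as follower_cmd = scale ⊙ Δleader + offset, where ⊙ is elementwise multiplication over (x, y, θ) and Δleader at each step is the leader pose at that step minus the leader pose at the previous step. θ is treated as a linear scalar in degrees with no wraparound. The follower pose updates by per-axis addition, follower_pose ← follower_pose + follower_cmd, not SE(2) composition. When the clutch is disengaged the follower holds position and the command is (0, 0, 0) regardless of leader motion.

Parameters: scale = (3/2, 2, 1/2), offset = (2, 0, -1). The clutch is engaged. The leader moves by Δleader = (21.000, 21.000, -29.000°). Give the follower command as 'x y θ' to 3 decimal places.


axis x: 3/2·21.000 + 2 = 33.500
axis y: 2·21.000 + 0 = 42.000
axis θ: 1/2·-29.000 + -1 = -15.500

33.500 42.000 -15.500


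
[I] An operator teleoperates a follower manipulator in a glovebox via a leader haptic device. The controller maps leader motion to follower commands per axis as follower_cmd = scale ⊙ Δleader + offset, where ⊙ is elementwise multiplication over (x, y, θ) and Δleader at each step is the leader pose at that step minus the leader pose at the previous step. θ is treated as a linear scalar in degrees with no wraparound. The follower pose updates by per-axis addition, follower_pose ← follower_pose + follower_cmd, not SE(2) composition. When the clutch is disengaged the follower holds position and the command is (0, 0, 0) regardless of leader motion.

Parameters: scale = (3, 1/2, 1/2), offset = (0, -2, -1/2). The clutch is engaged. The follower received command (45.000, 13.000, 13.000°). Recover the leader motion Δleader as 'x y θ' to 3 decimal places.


axis x: (45.000 − 0) / (3) = 15.000
axis y: (13.000 − -2) / (1/2) = 30.000
axis θ: (13.000 − -1/2) / (1/2) = 27.000

15.000 30.000 27.000


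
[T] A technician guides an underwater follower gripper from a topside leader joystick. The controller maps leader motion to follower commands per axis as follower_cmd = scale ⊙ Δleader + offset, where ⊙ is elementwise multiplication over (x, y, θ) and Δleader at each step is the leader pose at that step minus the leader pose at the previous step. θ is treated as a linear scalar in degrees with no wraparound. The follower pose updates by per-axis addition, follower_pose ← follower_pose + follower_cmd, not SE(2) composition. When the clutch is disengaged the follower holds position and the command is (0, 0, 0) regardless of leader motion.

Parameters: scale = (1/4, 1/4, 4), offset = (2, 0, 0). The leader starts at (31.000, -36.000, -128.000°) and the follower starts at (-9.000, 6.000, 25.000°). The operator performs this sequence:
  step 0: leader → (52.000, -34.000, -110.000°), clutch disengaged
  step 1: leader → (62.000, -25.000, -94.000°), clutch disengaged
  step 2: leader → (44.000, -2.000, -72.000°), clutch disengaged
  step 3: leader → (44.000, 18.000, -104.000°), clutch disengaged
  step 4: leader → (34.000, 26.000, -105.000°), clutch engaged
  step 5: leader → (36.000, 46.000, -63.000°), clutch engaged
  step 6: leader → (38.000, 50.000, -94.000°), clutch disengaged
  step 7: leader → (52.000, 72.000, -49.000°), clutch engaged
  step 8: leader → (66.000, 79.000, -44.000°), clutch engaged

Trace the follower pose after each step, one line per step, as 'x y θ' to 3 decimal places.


-9.000 6.000 25.000
-9.000 6.000 25.000
-9.000 6.000 25.000
-9.000 6.000 25.000
-9.500 8.000 21.000
-7.000 13.000 189.000
-7.000 13.000 189.000
-1.500 18.500 369.000
4.000 20.250 389.000

step 0: Δleader=(21.000, 2.000, 18.000°), disengaged; cmd=(0,0,0) → follower holds at (-9.000, 6.000, 25.000°)
step 1: Δleader=(10.000, 9.000, 16.000°), disengaged; cmd=(0,0,0) → follower holds at (-9.000, 6.000, 25.000°)
step 2: Δleader=(-18.000, 23.000, 22.000°), disengaged; cmd=(0,0,0) → follower holds at (-9.000, 6.000, 25.000°)
step 3: Δleader=(0.000, 20.000, -32.000°), disengaged; cmd=(0,0,0) → follower holds at (-9.000, 6.000, 25.000°)
step 4: Δleader=(-10.000, 8.000, -1.000°), engaged; cmd=(-0.500, 2.000, -4.000°) → follower=(-9.500, 8.000, 21.000°)
step 5: Δleader=(2.000, 20.000, 42.000°), engaged; cmd=(2.500, 5.000, 168.000°) → follower=(-7.000, 13.000, 189.000°)
step 6: Δleader=(2.000, 4.000, -31.000°), disengaged; cmd=(0,0,0) → follower holds at (-7.000, 13.000, 189.000°)
step 7: Δleader=(14.000, 22.000, 45.000°), engaged; cmd=(5.500, 5.500, 180.000°) → follower=(-1.500, 18.500, 369.000°)
step 8: Δleader=(14.000, 7.000, 5.000°), engaged; cmd=(5.500, 1.750, 20.000°) → follower=(4.000, 20.250, 389.000°)


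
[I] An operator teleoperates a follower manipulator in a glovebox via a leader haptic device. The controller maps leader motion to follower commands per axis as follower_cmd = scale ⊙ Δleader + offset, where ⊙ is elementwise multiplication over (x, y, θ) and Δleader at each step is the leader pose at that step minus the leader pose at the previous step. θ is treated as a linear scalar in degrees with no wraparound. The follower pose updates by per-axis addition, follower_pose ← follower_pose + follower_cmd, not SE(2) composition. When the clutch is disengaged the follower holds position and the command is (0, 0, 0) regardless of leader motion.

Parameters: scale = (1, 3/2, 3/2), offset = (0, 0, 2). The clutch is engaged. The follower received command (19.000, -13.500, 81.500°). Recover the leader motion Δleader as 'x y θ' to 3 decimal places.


axis x: (19.000 − 0) / (1) = 19.000
axis y: (-13.500 − 0) / (3/2) = -9.000
axis θ: (81.500 − 2) / (3/2) = 53.000

19.000 -9.000 53.000


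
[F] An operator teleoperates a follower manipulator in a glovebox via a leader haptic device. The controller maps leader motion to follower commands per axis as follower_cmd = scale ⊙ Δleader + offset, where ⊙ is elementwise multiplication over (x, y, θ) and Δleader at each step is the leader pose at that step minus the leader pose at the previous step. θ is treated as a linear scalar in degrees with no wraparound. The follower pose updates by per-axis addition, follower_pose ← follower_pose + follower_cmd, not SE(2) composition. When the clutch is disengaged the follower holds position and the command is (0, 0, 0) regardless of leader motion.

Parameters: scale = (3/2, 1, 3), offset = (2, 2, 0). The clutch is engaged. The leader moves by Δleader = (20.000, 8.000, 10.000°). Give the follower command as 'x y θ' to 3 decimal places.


axis x: 3/2·20.000 + 2 = 32.000
axis y: 1·8.000 + 2 = 10.000
axis θ: 3·10.000 + 0 = 30.000

32.000 10.000 30.000


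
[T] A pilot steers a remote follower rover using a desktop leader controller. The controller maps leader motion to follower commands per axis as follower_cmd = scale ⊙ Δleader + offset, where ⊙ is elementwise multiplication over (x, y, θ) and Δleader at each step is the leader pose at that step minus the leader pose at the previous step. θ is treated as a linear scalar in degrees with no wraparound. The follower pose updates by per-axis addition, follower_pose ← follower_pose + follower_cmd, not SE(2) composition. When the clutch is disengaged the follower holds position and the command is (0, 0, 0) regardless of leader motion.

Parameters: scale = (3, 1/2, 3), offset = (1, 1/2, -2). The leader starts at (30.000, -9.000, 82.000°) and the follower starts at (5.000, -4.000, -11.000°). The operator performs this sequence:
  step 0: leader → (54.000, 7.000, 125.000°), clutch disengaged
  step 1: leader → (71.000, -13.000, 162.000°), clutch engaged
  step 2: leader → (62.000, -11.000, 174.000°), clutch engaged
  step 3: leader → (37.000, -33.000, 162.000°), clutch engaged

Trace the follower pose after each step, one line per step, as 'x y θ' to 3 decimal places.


5.000 -4.000 -11.000
57.000 -13.500 98.000
31.000 -12.000 132.000
-43.000 -22.500 94.000

step 0: Δleader=(24.000, 16.000, 43.000°), disengaged; cmd=(0,0,0) → follower holds at (5.000, -4.000, -11.000°)
step 1: Δleader=(17.000, -20.000, 37.000°), engaged; cmd=(52.000, -9.500, 109.000°) → follower=(57.000, -13.500, 98.000°)
step 2: Δleader=(-9.000, 2.000, 12.000°), engaged; cmd=(-26.000, 1.500, 34.000°) → follower=(31.000, -12.000, 132.000°)
step 3: Δleader=(-25.000, -22.000, -12.000°), engaged; cmd=(-74.000, -10.500, -38.000°) → follower=(-43.000, -22.500, 94.000°)


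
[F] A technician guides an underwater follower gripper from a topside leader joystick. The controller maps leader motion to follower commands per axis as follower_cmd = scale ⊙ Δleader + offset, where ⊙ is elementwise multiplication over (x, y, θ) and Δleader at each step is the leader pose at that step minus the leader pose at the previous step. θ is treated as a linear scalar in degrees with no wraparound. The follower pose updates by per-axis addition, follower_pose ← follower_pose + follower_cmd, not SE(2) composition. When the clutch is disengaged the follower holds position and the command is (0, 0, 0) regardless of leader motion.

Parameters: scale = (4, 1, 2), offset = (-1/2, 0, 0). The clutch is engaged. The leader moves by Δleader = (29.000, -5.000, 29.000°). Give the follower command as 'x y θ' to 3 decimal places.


axis x: 4·29.000 + -1/2 = 115.500
axis y: 1·-5.000 + 0 = -5.000
axis θ: 2·29.000 + 0 = 58.000

115.500 -5.000 58.000


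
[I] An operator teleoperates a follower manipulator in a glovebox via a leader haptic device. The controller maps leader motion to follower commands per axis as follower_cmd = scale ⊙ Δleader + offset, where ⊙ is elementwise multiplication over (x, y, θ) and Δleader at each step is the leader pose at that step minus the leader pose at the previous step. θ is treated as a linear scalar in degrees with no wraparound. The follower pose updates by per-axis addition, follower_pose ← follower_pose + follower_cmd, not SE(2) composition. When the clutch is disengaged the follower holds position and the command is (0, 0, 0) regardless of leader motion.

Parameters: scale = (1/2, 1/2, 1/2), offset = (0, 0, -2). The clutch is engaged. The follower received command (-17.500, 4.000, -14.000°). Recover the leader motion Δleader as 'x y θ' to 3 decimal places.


axis x: (-17.500 − 0) / (1/2) = -35.000
axis y: (4.000 − 0) / (1/2) = 8.000
axis θ: (-14.000 − -2) / (1/2) = -24.000

-35.000 8.000 -24.000


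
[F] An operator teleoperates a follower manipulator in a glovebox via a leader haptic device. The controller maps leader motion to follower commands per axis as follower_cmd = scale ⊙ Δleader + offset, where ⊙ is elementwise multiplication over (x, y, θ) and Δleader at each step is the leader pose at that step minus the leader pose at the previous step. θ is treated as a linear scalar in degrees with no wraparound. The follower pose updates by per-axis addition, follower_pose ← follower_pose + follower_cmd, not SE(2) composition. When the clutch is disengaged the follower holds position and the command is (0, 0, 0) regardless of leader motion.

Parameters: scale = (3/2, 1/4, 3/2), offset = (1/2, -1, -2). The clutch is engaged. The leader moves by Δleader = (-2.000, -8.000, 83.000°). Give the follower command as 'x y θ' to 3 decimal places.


axis x: 3/2·-2.000 + 1/2 = -2.500
axis y: 1/4·-8.000 + -1 = -3.000
axis θ: 3/2·83.000 + -2 = 122.500

-2.500 -3.000 122.500


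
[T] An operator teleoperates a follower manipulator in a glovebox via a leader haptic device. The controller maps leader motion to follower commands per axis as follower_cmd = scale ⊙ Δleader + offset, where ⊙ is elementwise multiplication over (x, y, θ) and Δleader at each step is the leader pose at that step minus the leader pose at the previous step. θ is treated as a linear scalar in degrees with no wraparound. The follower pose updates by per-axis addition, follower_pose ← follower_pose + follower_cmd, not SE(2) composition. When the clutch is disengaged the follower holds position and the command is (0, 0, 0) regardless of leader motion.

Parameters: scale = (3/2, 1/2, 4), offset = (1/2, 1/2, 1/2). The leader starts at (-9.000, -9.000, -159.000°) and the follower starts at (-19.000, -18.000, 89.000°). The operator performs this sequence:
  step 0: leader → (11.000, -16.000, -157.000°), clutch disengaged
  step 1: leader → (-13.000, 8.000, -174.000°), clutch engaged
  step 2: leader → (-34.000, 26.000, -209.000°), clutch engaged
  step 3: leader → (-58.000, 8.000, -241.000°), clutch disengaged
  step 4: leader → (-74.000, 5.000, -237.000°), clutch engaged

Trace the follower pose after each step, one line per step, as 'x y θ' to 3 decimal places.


step 0: Δleader=(20.000, -7.000, 2.000°), disengaged; cmd=(0,0,0) → follower holds at (-19.000, -18.000, 89.000°)
step 1: Δleader=(-24.000, 24.000, -17.000°), engaged; cmd=(-35.500, 12.500, -67.500°) → follower=(-54.500, -5.500, 21.500°)
step 2: Δleader=(-21.000, 18.000, -35.000°), engaged; cmd=(-31.000, 9.500, -139.500°) → follower=(-85.500, 4.000, -118.000°)
step 3: Δleader=(-24.000, -18.000, -32.000°), disengaged; cmd=(0,0,0) → follower holds at (-85.500, 4.000, -118.000°)
step 4: Δleader=(-16.000, -3.000, 4.000°), engaged; cmd=(-23.500, -1.000, 16.500°) → follower=(-109.000, 3.000, -101.500°)

-19.000 -18.000 89.000
-54.500 -5.500 21.500
-85.500 4.000 -118.000
-85.500 4.000 -118.000
-109.000 3.000 -101.500


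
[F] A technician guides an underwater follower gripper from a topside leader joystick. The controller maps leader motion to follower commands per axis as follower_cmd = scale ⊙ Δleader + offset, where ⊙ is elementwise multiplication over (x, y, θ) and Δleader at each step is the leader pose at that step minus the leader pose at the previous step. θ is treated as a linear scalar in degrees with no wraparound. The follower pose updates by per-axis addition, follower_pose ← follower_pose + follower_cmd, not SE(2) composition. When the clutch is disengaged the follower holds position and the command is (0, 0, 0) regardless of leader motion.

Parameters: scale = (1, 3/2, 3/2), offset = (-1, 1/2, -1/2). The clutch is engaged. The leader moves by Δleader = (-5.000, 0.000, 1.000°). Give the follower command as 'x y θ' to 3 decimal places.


axis x: 1·-5.000 + -1 = -6.000
axis y: 3/2·0.000 + 1/2 = 0.500
axis θ: 3/2·1.000 + -1/2 = 1.000

-6.000 0.500 1.000


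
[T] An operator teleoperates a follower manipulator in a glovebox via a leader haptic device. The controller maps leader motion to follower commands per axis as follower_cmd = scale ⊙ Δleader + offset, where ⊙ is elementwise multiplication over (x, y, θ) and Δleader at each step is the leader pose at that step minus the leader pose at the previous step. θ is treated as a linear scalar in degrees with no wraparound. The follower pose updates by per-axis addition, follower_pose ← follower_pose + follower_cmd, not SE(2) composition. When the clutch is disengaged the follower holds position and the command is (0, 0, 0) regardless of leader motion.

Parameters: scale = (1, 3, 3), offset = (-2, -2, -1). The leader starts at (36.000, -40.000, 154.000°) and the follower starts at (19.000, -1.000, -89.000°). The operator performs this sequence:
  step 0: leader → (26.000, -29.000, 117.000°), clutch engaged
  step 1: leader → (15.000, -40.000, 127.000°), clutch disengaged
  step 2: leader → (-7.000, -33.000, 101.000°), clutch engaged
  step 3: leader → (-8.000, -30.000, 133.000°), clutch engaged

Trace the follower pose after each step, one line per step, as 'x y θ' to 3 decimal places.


step 0: Δleader=(-10.000, 11.000, -37.000°), engaged; cmd=(-12.000, 31.000, -112.000°) → follower=(7.000, 30.000, -201.000°)
step 1: Δleader=(-11.000, -11.000, 10.000°), disengaged; cmd=(0,0,0) → follower holds at (7.000, 30.000, -201.000°)
step 2: Δleader=(-22.000, 7.000, -26.000°), engaged; cmd=(-24.000, 19.000, -79.000°) → follower=(-17.000, 49.000, -280.000°)
step 3: Δleader=(-1.000, 3.000, 32.000°), engaged; cmd=(-3.000, 7.000, 95.000°) → follower=(-20.000, 56.000, -185.000°)

7.000 30.000 -201.000
7.000 30.000 -201.000
-17.000 49.000 -280.000
-20.000 56.000 -185.000


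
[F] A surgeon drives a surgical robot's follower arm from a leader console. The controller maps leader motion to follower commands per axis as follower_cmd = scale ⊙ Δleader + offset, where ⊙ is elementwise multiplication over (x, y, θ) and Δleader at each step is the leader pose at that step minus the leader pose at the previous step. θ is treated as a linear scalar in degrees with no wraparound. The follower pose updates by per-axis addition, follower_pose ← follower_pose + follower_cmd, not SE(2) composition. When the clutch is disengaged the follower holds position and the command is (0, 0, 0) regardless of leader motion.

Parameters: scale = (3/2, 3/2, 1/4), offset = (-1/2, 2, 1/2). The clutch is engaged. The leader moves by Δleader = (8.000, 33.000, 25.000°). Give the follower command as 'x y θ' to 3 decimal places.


axis x: 3/2·8.000 + -1/2 = 11.500
axis y: 3/2·33.000 + 2 = 51.500
axis θ: 1/4·25.000 + 1/2 = 6.750

11.500 51.500 6.750


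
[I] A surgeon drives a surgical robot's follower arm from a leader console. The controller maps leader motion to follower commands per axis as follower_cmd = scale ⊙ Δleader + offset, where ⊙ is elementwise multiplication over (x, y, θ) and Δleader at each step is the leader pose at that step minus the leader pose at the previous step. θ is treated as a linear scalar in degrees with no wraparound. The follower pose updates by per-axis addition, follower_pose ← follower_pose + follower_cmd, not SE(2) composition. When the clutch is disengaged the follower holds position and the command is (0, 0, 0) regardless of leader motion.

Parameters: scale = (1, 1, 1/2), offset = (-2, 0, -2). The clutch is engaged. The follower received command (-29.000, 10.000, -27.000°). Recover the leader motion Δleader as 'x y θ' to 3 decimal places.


axis x: (-29.000 − -2) / (1) = -27.000
axis y: (10.000 − 0) / (1) = 10.000
axis θ: (-27.000 − -2) / (1/2) = -50.000

-27.000 10.000 -50.000


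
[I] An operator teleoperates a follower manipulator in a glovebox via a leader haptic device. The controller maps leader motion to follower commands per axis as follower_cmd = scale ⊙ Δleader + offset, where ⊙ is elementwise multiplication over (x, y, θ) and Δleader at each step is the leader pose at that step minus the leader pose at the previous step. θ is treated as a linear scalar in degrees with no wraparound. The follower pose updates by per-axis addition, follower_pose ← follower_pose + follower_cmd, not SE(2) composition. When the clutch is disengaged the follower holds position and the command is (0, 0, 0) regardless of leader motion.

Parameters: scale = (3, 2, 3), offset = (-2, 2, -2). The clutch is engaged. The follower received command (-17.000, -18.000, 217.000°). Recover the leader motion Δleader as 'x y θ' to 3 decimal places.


-5.000 -10.000 73.000

axis x: (-17.000 − -2) / (3) = -5.000
axis y: (-18.000 − 2) / (2) = -10.000
axis θ: (217.000 − -2) / (3) = 73.000


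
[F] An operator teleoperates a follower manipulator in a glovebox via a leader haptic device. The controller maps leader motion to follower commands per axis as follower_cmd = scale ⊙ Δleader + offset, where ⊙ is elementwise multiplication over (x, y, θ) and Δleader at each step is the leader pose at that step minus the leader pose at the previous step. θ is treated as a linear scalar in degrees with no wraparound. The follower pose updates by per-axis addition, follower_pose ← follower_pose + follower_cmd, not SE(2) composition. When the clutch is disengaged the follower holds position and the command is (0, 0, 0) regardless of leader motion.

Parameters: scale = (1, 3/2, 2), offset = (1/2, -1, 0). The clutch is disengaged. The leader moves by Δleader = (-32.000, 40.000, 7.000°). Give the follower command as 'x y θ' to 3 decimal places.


clutch disengaged → follower holds; cmd = (0, 0, 0)

0.000 0.000 0.000


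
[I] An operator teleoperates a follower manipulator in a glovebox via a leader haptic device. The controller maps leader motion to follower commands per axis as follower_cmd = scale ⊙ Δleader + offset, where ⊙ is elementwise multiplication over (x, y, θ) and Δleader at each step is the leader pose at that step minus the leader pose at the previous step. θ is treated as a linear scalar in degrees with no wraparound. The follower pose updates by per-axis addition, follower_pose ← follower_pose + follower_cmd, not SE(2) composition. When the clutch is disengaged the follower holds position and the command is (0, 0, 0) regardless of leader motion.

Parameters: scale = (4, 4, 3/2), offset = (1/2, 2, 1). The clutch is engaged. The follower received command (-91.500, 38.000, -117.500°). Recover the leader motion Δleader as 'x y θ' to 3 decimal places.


axis x: (-91.500 − 1/2) / (4) = -23.000
axis y: (38.000 − 2) / (4) = 9.000
axis θ: (-117.500 − 1) / (3/2) = -79.000

-23.000 9.000 -79.000


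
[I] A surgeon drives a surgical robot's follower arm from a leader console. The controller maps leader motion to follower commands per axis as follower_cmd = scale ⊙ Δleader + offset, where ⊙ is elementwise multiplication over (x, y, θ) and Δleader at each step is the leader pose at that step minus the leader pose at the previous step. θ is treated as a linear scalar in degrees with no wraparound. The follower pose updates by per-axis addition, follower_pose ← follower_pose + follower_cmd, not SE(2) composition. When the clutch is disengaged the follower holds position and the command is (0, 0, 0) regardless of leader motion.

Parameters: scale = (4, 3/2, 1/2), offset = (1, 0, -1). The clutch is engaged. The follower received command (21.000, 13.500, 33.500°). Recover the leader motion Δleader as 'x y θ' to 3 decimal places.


axis x: (21.000 − 1) / (4) = 5.000
axis y: (13.500 − 0) / (3/2) = 9.000
axis θ: (33.500 − -1) / (1/2) = 69.000

5.000 9.000 69.000


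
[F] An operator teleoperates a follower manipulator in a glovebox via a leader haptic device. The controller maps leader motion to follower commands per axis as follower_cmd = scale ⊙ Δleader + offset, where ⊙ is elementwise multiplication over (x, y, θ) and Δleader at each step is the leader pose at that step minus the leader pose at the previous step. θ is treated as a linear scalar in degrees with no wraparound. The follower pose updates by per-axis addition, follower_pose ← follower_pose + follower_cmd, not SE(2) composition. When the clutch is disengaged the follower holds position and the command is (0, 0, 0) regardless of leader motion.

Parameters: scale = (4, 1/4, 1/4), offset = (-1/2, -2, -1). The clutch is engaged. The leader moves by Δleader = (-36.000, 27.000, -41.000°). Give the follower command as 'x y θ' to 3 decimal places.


-144.500 4.750 -11.250

axis x: 4·-36.000 + -1/2 = -144.500
axis y: 1/4·27.000 + -2 = 4.750
axis θ: 1/4·-41.000 + -1 = -11.250


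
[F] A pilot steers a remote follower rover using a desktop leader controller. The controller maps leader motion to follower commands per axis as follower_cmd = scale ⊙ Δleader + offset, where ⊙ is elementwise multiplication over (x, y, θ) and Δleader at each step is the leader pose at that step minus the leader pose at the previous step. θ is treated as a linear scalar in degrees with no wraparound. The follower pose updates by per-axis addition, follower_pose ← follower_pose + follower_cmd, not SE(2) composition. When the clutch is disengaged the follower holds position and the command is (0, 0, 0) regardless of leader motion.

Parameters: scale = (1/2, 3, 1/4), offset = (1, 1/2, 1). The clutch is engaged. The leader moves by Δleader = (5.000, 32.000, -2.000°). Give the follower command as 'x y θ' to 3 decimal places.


axis x: 1/2·5.000 + 1 = 3.500
axis y: 3·32.000 + 1/2 = 96.500
axis θ: 1/4·-2.000 + 1 = 0.500

3.500 96.500 0.500


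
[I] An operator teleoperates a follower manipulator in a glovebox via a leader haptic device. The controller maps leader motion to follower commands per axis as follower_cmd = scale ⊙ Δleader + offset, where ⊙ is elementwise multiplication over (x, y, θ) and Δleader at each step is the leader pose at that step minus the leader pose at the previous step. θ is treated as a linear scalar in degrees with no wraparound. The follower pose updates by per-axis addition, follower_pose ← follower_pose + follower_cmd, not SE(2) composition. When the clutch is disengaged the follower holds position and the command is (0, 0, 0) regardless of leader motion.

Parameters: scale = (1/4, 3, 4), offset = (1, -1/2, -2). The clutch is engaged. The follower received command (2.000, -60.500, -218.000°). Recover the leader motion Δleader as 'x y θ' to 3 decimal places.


axis x: (2.000 − 1) / (1/4) = 4.000
axis y: (-60.500 − -1/2) / (3) = -20.000
axis θ: (-218.000 − -2) / (4) = -54.000

4.000 -20.000 -54.000


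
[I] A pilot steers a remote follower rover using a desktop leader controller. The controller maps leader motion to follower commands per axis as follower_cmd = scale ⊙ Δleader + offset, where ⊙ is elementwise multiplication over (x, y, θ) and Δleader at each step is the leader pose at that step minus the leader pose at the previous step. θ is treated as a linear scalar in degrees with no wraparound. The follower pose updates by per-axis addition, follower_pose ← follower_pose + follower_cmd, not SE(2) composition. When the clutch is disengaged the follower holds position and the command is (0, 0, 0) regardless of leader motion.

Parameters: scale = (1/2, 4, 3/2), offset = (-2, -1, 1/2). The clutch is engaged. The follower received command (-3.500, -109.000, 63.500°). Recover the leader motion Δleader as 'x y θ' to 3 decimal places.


axis x: (-3.500 − -2) / (1/2) = -3.000
axis y: (-109.000 − -1) / (4) = -27.000
axis θ: (63.500 − 1/2) / (3/2) = 42.000

-3.000 -27.000 42.000


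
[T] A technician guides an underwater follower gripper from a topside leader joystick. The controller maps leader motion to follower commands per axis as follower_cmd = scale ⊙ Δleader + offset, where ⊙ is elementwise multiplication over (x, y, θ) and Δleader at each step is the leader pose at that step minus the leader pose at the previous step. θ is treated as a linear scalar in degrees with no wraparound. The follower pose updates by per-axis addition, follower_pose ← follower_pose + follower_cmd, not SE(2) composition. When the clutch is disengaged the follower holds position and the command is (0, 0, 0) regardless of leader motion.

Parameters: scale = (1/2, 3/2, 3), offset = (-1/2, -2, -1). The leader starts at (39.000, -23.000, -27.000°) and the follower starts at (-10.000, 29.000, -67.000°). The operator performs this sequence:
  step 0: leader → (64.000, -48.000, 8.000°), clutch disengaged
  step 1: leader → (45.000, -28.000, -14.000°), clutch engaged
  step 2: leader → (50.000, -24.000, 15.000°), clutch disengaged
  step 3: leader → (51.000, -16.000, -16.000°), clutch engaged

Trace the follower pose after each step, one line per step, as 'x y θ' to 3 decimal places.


-10.000 29.000 -67.000
-20.000 57.000 -134.000
-20.000 57.000 -134.000
-20.000 67.000 -228.000

step 0: Δleader=(25.000, -25.000, 35.000°), disengaged; cmd=(0,0,0) → follower holds at (-10.000, 29.000, -67.000°)
step 1: Δleader=(-19.000, 20.000, -22.000°), engaged; cmd=(-10.000, 28.000, -67.000°) → follower=(-20.000, 57.000, -134.000°)
step 2: Δleader=(5.000, 4.000, 29.000°), disengaged; cmd=(0,0,0) → follower holds at (-20.000, 57.000, -134.000°)
step 3: Δleader=(1.000, 8.000, -31.000°), engaged; cmd=(0.000, 10.000, -94.000°) → follower=(-20.000, 67.000, -228.000°)


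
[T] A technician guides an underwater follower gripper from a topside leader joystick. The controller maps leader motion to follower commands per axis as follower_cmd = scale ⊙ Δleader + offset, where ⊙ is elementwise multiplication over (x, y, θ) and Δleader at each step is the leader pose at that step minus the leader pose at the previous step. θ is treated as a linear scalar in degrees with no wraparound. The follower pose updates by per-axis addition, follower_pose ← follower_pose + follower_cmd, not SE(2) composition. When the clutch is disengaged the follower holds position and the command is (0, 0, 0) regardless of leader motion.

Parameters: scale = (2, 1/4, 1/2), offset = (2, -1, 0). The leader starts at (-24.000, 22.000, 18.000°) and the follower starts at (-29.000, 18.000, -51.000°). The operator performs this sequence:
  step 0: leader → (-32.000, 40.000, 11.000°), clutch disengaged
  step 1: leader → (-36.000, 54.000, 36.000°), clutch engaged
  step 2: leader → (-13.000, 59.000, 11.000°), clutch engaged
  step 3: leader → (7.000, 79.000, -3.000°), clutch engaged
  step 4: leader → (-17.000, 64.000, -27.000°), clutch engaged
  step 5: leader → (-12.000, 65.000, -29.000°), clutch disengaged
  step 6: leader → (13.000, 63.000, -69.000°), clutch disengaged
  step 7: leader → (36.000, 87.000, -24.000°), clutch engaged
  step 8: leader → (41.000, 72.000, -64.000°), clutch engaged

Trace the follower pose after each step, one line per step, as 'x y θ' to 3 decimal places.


step 0: Δleader=(-8.000, 18.000, -7.000°), disengaged; cmd=(0,0,0) → follower holds at (-29.000, 18.000, -51.000°)
step 1: Δleader=(-4.000, 14.000, 25.000°), engaged; cmd=(-6.000, 2.500, 12.500°) → follower=(-35.000, 20.500, -38.500°)
step 2: Δleader=(23.000, 5.000, -25.000°), engaged; cmd=(48.000, 0.250, -12.500°) → follower=(13.000, 20.750, -51.000°)
step 3: Δleader=(20.000, 20.000, -14.000°), engaged; cmd=(42.000, 4.000, -7.000°) → follower=(55.000, 24.750, -58.000°)
step 4: Δleader=(-24.000, -15.000, -24.000°), engaged; cmd=(-46.000, -4.750, -12.000°) → follower=(9.000, 20.000, -70.000°)
step 5: Δleader=(5.000, 1.000, -2.000°), disengaged; cmd=(0,0,0) → follower holds at (9.000, 20.000, -70.000°)
step 6: Δleader=(25.000, -2.000, -40.000°), disengaged; cmd=(0,0,0) → follower holds at (9.000, 20.000, -70.000°)
step 7: Δleader=(23.000, 24.000, 45.000°), engaged; cmd=(48.000, 5.000, 22.500°) → follower=(57.000, 25.000, -47.500°)
step 8: Δleader=(5.000, -15.000, -40.000°), engaged; cmd=(12.000, -4.750, -20.000°) → follower=(69.000, 20.250, -67.500°)

-29.000 18.000 -51.000
-35.000 20.500 -38.500
13.000 20.750 -51.000
55.000 24.750 -58.000
9.000 20.000 -70.000
9.000 20.000 -70.000
9.000 20.000 -70.000
57.000 25.000 -47.500
69.000 20.250 -67.500
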